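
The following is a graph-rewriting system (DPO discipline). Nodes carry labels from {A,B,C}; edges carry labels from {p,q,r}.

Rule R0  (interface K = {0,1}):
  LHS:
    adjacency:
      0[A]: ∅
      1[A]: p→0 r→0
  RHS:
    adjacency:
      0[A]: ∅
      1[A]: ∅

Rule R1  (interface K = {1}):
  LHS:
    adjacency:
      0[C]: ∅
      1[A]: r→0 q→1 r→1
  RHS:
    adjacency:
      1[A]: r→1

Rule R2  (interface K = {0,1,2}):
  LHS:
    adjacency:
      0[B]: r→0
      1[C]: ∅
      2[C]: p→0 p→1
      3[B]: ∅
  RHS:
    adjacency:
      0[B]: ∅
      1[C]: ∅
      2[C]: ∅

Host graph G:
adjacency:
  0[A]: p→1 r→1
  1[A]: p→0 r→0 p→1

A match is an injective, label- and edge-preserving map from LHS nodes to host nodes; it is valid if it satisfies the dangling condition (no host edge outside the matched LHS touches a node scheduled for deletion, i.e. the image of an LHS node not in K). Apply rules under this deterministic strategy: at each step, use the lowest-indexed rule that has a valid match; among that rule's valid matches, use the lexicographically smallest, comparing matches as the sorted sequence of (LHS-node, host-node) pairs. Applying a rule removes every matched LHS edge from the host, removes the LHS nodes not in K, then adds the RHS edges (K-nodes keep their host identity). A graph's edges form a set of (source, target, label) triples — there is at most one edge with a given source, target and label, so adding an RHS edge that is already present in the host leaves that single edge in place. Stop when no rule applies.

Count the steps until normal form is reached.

start.  V:2 E:5  edges: 0-p->1 0-r->1 1-p->0 1-r->0 1-p->1
1. fire R0 via {0↦0, 1↦1}  →  V:2 E:3  edges: 0-p->1 0-r->1 1-p->1
2. fire R0 via {0↦1, 1↦0}  →  V:2 E:1  edges: 1-p->1
halt: no rule applies after step 2

Answer: 2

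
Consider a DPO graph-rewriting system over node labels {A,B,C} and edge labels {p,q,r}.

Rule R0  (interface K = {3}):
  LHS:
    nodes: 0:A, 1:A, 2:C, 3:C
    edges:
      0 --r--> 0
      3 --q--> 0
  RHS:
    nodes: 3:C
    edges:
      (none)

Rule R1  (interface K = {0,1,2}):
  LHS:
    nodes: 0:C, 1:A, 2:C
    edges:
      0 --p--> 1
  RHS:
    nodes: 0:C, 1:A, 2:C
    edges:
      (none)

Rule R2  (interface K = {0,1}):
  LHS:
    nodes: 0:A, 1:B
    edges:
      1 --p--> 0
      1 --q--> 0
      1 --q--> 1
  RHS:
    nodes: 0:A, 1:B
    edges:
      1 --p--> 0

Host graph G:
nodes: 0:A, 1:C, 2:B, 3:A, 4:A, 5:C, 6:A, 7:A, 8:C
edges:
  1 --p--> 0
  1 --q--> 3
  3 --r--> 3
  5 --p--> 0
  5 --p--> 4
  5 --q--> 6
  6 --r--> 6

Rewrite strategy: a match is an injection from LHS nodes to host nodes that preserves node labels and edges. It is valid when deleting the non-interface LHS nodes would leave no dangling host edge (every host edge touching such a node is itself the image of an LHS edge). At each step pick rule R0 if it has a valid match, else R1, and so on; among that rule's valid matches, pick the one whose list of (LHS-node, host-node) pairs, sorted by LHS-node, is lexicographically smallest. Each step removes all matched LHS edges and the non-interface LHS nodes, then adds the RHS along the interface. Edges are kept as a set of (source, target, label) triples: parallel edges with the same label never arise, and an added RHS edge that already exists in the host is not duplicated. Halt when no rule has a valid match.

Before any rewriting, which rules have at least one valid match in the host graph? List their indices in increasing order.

R0: 2 valid matches — {0↦3, 1↦7, 2↦8, 3↦1}, {0↦6, 1↦7, 2↦8, 3↦5}
R1: 6 valid matches — {0↦1, 1↦0, 2↦5}, {0↦1, 1↦0, 2↦8}, {0↦5, 1↦0, 2↦1} (+3 more)
R2: no valid match — LHS pattern not found

Answer: [R0,R1]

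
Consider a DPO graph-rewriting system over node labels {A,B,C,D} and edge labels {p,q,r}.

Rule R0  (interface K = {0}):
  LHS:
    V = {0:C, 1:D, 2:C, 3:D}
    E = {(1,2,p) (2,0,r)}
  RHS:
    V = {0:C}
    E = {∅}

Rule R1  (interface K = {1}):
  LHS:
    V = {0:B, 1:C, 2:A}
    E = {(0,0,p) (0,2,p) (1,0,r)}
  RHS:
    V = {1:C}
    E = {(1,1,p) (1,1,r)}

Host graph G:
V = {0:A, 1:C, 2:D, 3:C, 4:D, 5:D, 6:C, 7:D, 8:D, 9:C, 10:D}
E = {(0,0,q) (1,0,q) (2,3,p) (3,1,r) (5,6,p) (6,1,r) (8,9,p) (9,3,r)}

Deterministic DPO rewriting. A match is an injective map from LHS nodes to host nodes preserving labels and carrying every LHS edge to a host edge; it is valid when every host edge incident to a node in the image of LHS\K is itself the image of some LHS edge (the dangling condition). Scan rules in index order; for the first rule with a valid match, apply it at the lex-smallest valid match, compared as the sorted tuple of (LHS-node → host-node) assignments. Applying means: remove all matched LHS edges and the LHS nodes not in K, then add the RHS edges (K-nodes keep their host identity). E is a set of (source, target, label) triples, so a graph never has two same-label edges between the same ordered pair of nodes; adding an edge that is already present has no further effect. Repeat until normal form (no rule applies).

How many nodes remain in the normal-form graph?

initial: |V|=11 |E|=8  E = 0-q->0 1-q->0 2-p->3 3-r->1 5-p->6 6-r->1 8-p->9 9-r->3
step 1: apply R0 at {0↦1, 1↦5, 2↦6, 3↦4}  → |V|=8 |E|=6  E = 0-q->0 1-q->0 2-p->3 3-r->1 8-p->9 9-r->3
step 2: apply R0 at {0↦3, 1↦8, 2↦9, 3↦7}  → |V|=5 |E|=4  E = 0-q->0 1-q->0 2-p->3 3-r->1
step 3: apply R0 at {0↦1, 1↦2, 2↦3, 3↦10}  → |V|=2 |E|=2  E = 0-q->0 1-q->0
halt: no rule applies after step 3
NF nodes: {0:A, 1:C}

Answer: 2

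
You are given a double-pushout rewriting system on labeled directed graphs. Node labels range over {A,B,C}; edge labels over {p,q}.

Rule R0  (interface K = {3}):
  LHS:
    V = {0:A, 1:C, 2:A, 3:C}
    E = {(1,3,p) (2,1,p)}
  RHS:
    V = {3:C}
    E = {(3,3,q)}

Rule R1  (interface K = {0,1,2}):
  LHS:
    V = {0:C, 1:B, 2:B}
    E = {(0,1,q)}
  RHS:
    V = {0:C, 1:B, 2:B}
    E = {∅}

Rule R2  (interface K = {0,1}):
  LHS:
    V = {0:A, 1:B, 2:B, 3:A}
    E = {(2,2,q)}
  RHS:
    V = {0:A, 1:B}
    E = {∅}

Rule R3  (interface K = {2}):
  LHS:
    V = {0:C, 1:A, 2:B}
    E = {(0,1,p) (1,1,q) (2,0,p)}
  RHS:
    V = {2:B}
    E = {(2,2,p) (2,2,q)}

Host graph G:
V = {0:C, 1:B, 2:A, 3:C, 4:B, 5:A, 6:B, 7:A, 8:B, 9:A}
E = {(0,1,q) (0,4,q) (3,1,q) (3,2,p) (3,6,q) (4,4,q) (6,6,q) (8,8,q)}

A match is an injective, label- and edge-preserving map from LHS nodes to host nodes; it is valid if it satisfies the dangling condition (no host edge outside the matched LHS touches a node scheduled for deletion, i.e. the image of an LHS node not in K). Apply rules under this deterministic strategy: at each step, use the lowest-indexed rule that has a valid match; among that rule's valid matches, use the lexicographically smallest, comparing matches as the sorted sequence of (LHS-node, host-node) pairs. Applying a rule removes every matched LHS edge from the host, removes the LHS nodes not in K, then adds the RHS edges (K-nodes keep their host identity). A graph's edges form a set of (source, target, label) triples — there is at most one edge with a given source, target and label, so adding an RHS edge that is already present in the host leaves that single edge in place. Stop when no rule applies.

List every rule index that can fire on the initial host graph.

Answer: [R1,R2]

Derivation:
R0: no valid match — LHS pattern not found
R1: 12 valid matches — {0↦0, 1↦1, 2↦4}, {0↦0, 1↦1, 2↦6}, {0↦0, 1↦1, 2↦8} (+9 more)
R2: 27 valid matches — {0↦2, 1↦1, 2↦8, 3↦5}, {0↦2, 1↦1, 2↦8, 3↦7}, {0↦2, 1↦1, 2↦8, 3↦9} (+24 more)
R3: no valid match — LHS pattern not found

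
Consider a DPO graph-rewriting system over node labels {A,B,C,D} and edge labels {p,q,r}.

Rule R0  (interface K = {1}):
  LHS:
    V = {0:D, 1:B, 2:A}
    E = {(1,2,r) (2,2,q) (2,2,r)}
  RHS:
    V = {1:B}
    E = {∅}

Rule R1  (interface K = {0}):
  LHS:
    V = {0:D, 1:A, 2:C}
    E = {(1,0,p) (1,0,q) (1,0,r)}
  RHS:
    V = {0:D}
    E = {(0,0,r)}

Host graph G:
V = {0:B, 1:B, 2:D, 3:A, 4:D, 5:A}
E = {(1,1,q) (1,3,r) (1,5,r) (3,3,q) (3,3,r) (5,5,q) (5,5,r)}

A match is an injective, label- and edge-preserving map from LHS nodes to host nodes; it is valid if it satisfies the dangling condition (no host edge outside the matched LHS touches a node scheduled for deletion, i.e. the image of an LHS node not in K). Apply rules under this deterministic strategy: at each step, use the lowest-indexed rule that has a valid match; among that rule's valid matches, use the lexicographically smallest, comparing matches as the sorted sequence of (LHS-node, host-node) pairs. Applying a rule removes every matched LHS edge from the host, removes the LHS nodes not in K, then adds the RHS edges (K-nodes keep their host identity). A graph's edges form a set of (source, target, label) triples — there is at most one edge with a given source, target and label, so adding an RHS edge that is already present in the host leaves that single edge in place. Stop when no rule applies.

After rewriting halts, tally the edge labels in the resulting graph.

Answer: q:1

Steps:
[0] host  ⇒  6 nodes, 7 edges  {1-q->1 1-r->3 1-r->5 3-q->3 3-r->3 5-q->5 5-r->5}
[1] R0 @ {0↦2, 1↦1, 2↦3}  ⇒  4 nodes, 4 edges  {1-q->1 1-r->5 5-q->5 5-r->5}
[2] R0 @ {0↦4, 1↦1, 2↦5}  ⇒  2 nodes, 1 edges  {1-q->1}
normal form: no rule applies after step 2
NF edges: [(1, 1, 'q')]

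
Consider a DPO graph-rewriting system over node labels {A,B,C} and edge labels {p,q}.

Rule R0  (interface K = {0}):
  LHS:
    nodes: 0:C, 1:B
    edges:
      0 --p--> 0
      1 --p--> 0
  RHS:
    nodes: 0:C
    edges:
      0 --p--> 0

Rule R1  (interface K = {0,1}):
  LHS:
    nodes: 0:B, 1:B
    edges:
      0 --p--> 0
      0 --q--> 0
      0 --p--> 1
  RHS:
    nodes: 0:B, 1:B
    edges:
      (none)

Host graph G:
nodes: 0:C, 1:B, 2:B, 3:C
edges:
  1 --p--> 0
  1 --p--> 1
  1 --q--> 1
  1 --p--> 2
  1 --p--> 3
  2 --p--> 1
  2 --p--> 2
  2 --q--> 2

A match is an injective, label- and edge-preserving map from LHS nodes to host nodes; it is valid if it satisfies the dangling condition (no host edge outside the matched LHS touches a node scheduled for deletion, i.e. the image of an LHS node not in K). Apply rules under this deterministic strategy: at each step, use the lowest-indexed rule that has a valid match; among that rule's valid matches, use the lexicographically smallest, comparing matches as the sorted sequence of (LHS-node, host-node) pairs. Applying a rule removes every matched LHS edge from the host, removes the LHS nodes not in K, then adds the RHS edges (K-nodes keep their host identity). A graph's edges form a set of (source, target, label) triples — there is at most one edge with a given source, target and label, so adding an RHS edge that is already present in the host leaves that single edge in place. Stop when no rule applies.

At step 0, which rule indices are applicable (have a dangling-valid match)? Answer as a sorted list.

Answer: [R1]

Rewrite trace:
R0: no valid match — LHS pattern not found
R1: 2 valid matches — {0↦1, 1↦2}, {0↦2, 1↦1}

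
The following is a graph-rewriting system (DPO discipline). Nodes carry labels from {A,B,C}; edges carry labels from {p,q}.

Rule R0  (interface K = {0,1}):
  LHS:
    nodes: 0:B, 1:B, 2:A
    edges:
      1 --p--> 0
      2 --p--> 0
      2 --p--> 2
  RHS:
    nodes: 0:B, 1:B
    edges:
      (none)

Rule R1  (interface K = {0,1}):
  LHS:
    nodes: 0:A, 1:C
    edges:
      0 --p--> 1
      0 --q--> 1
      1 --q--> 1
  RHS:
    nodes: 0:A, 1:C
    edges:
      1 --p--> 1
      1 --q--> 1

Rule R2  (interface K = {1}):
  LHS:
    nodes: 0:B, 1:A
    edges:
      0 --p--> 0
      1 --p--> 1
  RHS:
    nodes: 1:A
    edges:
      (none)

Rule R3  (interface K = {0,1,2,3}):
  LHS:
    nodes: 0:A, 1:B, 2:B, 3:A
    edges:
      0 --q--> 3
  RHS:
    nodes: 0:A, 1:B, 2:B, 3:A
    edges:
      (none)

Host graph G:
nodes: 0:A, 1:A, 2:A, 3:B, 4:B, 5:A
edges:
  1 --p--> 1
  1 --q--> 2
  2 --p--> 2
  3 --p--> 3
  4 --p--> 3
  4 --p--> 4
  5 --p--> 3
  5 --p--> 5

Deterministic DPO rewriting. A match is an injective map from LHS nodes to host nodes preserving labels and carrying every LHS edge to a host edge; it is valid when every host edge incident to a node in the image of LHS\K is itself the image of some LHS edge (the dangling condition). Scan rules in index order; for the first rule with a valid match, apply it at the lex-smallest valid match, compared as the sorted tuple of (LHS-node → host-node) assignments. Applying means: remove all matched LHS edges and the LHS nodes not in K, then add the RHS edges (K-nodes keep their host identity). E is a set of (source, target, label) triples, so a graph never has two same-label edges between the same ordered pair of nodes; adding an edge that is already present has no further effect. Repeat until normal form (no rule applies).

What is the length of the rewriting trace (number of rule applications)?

initial: |V|=6 |E|=8  E = 1-p->1 1-q->2 2-p->2 3-p->3 4-p->3 4-p->4 5-p->3 5-p->5
step 1: apply R0 at {0↦3, 1↦4, 2↦5}  → |V|=5 |E|=5  E = 1-p->1 1-q->2 2-p->2 3-p->3 4-p->4
step 2: apply R2 at {0↦3, 1↦1}  → |V|=4 |E|=3  E = 1-q->2 2-p->2 4-p->4
step 3: apply R2 at {0↦4, 1↦2}  → |V|=3 |E|=1  E = 1-q->2
halt: no rule applies after step 3

Answer: 3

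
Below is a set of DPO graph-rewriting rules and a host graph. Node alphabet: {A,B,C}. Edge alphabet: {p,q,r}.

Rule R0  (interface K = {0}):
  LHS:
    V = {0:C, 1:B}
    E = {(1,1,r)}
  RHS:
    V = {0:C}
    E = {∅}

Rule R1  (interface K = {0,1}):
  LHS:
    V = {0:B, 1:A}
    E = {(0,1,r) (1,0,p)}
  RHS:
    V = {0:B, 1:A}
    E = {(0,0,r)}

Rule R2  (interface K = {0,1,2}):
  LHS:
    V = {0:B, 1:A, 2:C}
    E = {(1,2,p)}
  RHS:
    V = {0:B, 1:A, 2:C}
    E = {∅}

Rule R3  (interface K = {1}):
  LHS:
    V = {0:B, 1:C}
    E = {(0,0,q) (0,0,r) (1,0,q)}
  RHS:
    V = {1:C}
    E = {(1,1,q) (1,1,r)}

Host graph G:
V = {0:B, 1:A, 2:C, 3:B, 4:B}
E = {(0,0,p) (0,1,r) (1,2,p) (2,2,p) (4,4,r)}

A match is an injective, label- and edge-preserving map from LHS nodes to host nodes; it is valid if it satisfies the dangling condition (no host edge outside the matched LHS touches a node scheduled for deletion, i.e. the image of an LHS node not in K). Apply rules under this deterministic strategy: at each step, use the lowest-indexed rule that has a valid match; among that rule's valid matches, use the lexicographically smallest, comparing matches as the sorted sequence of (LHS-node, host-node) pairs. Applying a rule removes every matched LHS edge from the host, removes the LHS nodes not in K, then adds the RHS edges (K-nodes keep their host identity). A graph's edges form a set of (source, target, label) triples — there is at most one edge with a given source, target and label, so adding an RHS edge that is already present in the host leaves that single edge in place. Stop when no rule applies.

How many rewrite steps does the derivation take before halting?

start.  V:5 E:5  edges: 0-p->0 0-r->1 1-p->2 2-p->2 4-r->4
1. fire R0 via {0↦2, 1↦4}  →  V:4 E:4  edges: 0-p->0 0-r->1 1-p->2 2-p->2
2. fire R2 via {0↦0, 1↦1, 2↦2}  →  V:4 E:3  edges: 0-p->0 0-r->1 2-p->2
halt: no rule applies after step 2

Answer: 2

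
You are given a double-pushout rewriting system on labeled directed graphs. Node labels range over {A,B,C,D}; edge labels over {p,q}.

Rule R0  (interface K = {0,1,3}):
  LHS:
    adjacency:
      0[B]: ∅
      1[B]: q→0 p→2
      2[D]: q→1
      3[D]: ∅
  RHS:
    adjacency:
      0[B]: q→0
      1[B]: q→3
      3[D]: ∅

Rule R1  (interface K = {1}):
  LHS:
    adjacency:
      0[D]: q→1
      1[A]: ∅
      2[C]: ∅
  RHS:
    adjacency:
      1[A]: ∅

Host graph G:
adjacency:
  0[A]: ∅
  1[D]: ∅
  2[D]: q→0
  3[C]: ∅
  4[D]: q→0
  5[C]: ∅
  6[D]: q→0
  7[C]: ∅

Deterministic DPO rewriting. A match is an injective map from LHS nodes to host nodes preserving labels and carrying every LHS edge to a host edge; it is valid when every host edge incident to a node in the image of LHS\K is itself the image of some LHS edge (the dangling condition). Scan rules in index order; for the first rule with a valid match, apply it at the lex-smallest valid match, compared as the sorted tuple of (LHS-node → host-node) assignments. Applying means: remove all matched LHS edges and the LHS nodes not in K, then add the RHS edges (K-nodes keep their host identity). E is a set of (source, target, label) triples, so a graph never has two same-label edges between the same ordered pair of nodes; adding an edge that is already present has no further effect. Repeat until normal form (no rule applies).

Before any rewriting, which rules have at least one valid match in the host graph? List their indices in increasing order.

R0: no valid match — LHS pattern not found
R1: 9 valid matches — {0↦2, 1↦0, 2↦3}, {0↦2, 1↦0, 2↦5}, {0↦2, 1↦0, 2↦7} (+6 more)

Answer: [R1]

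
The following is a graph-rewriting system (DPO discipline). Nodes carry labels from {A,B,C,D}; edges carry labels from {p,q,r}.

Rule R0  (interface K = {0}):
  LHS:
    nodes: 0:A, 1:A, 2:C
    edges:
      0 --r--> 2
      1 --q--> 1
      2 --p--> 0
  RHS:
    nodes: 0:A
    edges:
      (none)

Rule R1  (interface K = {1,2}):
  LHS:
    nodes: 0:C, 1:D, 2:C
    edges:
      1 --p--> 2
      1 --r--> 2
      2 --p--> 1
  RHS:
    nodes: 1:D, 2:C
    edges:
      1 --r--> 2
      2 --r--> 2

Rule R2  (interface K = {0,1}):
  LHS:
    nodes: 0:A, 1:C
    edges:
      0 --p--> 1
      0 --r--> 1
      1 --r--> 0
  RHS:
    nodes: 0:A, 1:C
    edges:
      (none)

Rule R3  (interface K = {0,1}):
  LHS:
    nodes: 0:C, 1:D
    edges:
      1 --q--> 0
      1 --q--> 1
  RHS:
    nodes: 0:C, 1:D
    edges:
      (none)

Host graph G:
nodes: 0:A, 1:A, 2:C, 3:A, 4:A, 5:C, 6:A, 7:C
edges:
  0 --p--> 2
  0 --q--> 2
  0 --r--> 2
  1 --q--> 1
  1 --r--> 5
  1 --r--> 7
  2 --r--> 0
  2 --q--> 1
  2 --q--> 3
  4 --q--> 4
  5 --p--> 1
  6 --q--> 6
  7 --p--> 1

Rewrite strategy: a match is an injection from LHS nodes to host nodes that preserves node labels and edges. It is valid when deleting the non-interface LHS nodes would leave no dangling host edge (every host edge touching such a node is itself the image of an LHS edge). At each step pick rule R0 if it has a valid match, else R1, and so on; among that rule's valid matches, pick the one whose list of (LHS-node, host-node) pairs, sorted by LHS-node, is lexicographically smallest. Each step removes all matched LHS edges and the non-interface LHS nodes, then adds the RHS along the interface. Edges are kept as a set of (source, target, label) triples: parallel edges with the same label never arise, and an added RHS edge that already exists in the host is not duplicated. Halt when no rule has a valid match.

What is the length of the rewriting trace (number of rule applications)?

Answer: 3

Steps:
[0] host  ⇒  8 nodes, 13 edges  {0-p->2 0-q->2 0-r->2 1-q->1 1-r->5 1-r->7 2-r->0 2-q->1 2-q->3 4-q->4 5-p->1 6-q->6 7-p->1}
[1] R0 @ {0↦1, 1↦4, 2↦5}  ⇒  6 nodes, 10 edges  {0-p->2 0-q->2 0-r->2 1-q->1 1-r->7 2-r->0 2-q->1 2-q->3 6-q->6 7-p->1}
[2] R0 @ {0↦1, 1↦6, 2↦7}  ⇒  4 nodes, 7 edges  {0-p->2 0-q->2 0-r->2 1-q->1 2-r->0 2-q->1 2-q->3}
[3] R2 @ {0↦0, 1↦2}  ⇒  4 nodes, 4 edges  {0-q->2 1-q->1 2-q->1 2-q->3}
final graph: no rule applies after step 3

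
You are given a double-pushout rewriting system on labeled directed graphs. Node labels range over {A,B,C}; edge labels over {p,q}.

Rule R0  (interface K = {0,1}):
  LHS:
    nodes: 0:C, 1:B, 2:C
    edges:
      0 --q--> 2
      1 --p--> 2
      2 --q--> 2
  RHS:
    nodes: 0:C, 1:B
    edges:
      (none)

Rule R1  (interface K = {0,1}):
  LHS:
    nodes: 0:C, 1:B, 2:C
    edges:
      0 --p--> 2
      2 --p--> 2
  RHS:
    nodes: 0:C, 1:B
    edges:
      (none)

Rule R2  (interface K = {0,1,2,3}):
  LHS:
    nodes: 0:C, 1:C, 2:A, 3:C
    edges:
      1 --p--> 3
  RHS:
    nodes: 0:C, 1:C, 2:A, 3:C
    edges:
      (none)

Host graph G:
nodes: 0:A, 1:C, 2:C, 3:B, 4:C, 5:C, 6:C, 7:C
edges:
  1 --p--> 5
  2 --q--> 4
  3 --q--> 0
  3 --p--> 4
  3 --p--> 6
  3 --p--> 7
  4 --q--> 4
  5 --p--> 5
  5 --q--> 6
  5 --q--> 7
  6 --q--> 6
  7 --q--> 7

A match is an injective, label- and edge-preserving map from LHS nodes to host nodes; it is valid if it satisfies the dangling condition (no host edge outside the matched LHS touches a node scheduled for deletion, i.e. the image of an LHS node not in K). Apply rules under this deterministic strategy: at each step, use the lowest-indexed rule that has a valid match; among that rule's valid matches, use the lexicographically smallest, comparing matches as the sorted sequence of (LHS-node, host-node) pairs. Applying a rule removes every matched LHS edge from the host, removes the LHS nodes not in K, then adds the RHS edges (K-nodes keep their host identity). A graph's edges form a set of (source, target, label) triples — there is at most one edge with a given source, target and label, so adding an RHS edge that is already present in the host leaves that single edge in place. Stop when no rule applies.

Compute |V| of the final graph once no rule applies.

[0] host  ⇒  8 nodes, 12 edges  {1-p->5 2-q->4 3-q->0 3-p->4 3-p->6 3-p->7 4-q->4 5-p->5 5-q->6 5-q->7 6-q->6 7-q->7}
[1] R0 @ {0↦2, 1↦3, 2↦4}  ⇒  7 nodes, 9 edges  {1-p->5 3-q->0 3-p->6 3-p->7 5-p->5 5-q->6 5-q->7 6-q->6 7-q->7}
[2] R0 @ {0↦5, 1↦3, 2↦6}  ⇒  6 nodes, 6 edges  {1-p->5 3-q->0 3-p->7 5-p->5 5-q->7 7-q->7}
[3] R0 @ {0↦5, 1↦3, 2↦7}  ⇒  5 nodes, 3 edges  {1-p->5 3-q->0 5-p->5}
[4] R1 @ {0↦1, 1↦3, 2↦5}  ⇒  4 nodes, 1 edges  {3-q->0}
halt: no rule applies after step 4
NF nodes: {0:A, 1:C, 2:C, 3:B}

Answer: 4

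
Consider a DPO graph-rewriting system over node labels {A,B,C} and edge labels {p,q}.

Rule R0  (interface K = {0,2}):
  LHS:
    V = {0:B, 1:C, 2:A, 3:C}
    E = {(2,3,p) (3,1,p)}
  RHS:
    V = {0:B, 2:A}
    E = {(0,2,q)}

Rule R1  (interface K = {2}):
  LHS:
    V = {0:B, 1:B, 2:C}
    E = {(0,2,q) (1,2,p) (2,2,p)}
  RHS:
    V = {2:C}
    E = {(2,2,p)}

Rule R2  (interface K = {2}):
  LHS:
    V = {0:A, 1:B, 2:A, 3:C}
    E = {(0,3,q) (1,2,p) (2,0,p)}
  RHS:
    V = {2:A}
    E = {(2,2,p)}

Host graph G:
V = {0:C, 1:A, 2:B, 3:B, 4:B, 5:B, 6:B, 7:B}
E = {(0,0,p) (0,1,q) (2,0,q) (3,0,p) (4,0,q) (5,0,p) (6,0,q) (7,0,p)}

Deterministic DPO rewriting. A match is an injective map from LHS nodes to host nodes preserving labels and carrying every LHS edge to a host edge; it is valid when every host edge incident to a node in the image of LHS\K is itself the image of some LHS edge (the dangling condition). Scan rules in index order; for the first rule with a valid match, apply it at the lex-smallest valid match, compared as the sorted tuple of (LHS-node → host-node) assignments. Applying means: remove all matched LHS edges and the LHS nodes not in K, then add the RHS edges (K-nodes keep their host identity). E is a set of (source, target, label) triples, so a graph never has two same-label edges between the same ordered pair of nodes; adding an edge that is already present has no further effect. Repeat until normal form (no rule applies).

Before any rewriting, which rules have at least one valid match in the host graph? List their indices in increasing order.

Answer: [R1]

Steps:
R0: no valid match — LHS pattern not found
R1: 9 valid matches — {0↦2, 1↦3, 2↦0}, {0↦2, 1↦5, 2↦0}, {0↦2, 1↦7, 2↦0} (+6 more)
R2: no valid match — LHS pattern not found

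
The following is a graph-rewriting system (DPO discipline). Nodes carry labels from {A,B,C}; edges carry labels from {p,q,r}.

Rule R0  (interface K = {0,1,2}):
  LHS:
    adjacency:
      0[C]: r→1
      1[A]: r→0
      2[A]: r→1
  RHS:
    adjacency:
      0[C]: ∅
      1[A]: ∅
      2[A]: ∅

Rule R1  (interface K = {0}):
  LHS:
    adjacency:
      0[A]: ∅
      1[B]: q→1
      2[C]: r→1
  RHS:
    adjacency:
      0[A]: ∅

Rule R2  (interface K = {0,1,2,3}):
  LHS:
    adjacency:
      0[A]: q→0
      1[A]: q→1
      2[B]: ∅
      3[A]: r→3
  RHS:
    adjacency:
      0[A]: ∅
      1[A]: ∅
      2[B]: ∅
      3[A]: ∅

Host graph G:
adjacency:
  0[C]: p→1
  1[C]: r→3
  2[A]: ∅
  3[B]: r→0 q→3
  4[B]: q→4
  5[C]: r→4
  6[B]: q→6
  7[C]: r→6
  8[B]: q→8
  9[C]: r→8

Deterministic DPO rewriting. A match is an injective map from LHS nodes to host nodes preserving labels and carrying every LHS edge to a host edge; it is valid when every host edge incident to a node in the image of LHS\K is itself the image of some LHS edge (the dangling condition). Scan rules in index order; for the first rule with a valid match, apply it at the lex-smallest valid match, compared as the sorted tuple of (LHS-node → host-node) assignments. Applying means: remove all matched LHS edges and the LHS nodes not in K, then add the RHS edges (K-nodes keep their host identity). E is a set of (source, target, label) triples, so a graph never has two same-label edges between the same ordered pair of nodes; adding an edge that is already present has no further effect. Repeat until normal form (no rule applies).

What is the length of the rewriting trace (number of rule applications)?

Answer: 3

Derivation:
[0] host  ⇒  10 nodes, 10 edges  {0-p->1 1-r->3 3-r->0 3-q->3 4-q->4 5-r->4 6-q->6 7-r->6 8-q->8 9-r->8}
[1] R1 @ {0↦2, 1↦4, 2↦5}  ⇒  8 nodes, 8 edges  {0-p->1 1-r->3 3-r->0 3-q->3 6-q->6 7-r->6 8-q->8 9-r->8}
[2] R1 @ {0↦2, 1↦6, 2↦7}  ⇒  6 nodes, 6 edges  {0-p->1 1-r->3 3-r->0 3-q->3 8-q->8 9-r->8}
[3] R1 @ {0↦2, 1↦8, 2↦9}  ⇒  4 nodes, 4 edges  {0-p->1 1-r->3 3-r->0 3-q->3}
normal form: no rule applies after step 3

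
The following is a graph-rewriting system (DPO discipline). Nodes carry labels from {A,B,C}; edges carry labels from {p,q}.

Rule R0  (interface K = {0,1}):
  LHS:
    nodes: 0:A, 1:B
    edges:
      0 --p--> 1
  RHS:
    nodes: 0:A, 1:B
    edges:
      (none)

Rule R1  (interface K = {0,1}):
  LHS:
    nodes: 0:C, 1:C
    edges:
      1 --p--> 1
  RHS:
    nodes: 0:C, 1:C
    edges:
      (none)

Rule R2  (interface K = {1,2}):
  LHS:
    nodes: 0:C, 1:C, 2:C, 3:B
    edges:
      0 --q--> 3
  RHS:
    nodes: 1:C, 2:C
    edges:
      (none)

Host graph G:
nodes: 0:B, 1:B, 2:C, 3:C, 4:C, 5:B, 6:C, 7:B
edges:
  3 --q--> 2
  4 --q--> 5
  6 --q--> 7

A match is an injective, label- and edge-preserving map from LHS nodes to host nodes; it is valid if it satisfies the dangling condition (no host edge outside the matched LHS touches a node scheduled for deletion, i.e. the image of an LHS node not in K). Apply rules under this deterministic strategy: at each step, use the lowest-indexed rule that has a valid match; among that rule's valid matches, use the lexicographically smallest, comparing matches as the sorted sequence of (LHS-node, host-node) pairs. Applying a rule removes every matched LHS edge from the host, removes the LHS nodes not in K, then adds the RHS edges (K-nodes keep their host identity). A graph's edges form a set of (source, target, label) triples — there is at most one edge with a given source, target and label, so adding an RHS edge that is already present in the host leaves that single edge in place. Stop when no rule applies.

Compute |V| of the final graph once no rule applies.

Answer: 4

Derivation:
start.  V:8 E:3  edges: 3-q->2 4-q->5 6-q->7
1. fire R2 via {0↦4, 1↦2, 2↦3, 3↦5}  →  V:6 E:2  edges: 3-q->2 6-q->7
2. fire R2 via {0↦6, 1↦2, 2↦3, 3↦7}  →  V:4 E:1  edges: 3-q->2
final graph: no rule applies after step 2
NF nodes: {0:B, 1:B, 2:C, 3:C}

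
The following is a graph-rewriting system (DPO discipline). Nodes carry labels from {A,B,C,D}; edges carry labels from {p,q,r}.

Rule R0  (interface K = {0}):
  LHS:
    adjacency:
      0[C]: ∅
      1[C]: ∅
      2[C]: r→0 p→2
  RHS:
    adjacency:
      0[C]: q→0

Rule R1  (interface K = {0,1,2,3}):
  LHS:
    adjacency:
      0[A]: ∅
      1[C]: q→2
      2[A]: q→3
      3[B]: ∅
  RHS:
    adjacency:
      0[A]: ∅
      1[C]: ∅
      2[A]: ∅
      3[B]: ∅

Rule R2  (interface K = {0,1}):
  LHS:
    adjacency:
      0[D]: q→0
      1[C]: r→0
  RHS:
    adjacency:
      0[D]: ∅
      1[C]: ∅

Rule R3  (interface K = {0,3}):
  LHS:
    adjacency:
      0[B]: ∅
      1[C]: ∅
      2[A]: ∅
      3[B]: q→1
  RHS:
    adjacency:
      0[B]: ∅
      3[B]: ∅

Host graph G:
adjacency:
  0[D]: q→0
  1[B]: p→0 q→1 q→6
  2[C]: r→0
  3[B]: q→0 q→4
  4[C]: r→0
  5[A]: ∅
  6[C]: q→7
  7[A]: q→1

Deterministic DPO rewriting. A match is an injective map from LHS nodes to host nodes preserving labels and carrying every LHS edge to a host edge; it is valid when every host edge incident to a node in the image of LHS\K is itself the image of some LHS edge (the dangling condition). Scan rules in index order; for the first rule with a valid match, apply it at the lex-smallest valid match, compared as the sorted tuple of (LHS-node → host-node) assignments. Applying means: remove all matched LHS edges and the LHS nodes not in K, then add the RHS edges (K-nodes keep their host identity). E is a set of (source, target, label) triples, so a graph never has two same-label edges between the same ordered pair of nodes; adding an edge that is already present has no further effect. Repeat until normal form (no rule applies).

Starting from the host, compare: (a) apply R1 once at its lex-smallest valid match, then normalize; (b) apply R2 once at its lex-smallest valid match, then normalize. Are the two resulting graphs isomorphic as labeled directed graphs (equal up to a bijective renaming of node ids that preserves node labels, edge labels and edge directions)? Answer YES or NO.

Answer: YES

Rewrite trace:
branch R1-first: apply at {0↦5, 1↦6, 2↦7, 3↦1} → |E|=8, then 2 more step(s) → NF |V|=6 |E|=5 V={0:D, 1:B, 2:C, 3:B, 4:C, 7:A} E=1-p->0 1-q->1 3-q->0 3-q->4 4-r->0
branch R2-first: apply at {0↦0, 1↦2} → |E|=8, then 2 more step(s) → NF |V|=6 |E|=5 V={0:D, 1:B, 2:C, 3:B, 4:C, 7:A} E=1-p->0 1-q->1 3-q->0 3-q->4 4-r->0
graphs isomorphic (equal up to label-preserving node renaming)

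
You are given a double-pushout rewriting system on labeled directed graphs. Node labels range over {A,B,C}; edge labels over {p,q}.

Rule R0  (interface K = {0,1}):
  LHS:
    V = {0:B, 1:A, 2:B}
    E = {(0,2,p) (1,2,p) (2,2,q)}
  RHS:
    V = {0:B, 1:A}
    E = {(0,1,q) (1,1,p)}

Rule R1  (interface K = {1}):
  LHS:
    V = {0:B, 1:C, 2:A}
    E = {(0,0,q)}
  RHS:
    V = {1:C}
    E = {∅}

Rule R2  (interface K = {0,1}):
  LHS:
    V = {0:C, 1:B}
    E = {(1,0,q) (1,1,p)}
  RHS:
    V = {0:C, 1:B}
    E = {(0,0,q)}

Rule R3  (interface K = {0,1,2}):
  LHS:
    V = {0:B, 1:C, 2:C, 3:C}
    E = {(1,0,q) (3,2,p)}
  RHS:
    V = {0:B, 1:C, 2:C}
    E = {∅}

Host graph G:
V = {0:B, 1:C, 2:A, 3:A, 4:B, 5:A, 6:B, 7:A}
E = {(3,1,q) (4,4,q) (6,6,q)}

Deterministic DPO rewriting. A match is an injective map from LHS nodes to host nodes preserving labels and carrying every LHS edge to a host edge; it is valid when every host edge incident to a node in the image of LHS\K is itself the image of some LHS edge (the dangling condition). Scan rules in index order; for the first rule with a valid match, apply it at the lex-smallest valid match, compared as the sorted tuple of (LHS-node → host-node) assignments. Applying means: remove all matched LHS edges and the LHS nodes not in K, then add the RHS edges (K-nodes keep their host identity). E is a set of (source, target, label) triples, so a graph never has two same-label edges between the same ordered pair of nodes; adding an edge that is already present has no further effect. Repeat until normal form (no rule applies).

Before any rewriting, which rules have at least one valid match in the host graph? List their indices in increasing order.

Answer: [R1]

Rewrite trace:
R0: no valid match — LHS pattern not found
R1: 6 valid matches — {0↦4, 1↦1, 2↦2}, {0↦4, 1↦1, 2↦5}, {0↦4, 1↦1, 2↦7} (+3 more)
R2: no valid match — LHS pattern not found
R3: no valid match — LHS pattern not found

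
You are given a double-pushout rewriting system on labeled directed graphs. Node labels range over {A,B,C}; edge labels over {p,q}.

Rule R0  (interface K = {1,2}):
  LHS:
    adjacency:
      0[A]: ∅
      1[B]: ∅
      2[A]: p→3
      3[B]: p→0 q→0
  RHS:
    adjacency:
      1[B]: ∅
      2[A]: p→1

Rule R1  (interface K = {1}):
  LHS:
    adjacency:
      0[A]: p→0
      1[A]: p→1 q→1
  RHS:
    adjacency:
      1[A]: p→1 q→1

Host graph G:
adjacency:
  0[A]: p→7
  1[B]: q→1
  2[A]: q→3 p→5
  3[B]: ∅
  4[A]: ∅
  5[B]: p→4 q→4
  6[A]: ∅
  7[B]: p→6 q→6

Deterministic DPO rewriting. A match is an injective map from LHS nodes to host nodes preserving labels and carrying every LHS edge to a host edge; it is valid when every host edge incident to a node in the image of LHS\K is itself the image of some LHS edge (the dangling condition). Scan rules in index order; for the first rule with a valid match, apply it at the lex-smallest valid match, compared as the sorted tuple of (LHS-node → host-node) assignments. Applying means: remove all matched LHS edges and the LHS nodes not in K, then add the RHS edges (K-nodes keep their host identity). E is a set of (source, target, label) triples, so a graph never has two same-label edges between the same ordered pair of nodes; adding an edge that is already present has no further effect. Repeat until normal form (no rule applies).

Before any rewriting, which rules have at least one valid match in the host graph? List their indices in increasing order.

Answer: [R0]

Derivation:
R0: 6 valid matches — {0↦4, 1↦1, 2↦2, 3↦5}, {0↦4, 1↦3, 2↦2, 3↦5}, {0↦4, 1↦7, 2↦2, 3↦5} (+3 more)
R1: no valid match — LHS pattern not found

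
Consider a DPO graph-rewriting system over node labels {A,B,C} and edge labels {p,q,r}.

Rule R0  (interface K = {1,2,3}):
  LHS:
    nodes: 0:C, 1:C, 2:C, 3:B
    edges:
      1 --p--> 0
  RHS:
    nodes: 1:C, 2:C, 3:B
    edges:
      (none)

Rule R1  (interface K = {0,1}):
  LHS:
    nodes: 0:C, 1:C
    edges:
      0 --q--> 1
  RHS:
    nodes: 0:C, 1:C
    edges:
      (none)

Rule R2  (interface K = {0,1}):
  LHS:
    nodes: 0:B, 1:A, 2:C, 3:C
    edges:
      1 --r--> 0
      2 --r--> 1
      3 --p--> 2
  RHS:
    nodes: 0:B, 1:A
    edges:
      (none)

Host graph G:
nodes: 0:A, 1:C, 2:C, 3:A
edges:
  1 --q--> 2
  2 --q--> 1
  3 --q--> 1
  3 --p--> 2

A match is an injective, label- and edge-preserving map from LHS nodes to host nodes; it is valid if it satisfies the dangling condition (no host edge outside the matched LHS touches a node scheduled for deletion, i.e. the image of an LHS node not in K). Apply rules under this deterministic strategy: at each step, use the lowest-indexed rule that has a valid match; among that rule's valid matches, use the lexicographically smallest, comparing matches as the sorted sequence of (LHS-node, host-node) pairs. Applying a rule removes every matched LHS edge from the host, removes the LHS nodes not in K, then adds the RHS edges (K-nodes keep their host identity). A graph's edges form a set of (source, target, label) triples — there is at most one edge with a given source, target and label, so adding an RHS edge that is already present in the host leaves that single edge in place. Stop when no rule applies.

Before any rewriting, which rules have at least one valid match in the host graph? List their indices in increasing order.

R0: no valid match — LHS pattern not found
R1: 2 valid matches — {0↦1, 1↦2}, {0↦2, 1↦1}
R2: no valid match — LHS pattern not found

Answer: [R1]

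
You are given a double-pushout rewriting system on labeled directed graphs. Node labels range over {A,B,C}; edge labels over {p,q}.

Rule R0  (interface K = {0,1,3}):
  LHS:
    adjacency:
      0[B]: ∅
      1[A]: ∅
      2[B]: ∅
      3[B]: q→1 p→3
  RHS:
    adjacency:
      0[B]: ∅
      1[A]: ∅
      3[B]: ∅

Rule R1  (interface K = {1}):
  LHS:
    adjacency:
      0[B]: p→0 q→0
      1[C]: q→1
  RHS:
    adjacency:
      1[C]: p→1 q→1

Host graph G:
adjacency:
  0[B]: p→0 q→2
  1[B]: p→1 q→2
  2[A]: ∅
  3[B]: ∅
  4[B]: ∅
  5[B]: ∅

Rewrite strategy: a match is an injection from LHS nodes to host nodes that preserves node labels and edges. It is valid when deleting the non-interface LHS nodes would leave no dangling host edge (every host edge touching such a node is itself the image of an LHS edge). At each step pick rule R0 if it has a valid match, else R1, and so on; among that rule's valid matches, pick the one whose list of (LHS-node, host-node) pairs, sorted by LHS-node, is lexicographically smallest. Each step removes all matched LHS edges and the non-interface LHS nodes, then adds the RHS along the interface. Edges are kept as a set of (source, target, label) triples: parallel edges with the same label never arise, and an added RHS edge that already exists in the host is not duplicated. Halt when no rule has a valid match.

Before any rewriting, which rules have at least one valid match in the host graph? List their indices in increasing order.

R0: 18 valid matches — {0↦0, 1↦2, 2↦3, 3↦1}, {0↦0, 1↦2, 2↦4, 3↦1}, {0↦0, 1↦2, 2↦5, 3↦1} (+15 more)
R1: no valid match — LHS pattern not found

Answer: [R0]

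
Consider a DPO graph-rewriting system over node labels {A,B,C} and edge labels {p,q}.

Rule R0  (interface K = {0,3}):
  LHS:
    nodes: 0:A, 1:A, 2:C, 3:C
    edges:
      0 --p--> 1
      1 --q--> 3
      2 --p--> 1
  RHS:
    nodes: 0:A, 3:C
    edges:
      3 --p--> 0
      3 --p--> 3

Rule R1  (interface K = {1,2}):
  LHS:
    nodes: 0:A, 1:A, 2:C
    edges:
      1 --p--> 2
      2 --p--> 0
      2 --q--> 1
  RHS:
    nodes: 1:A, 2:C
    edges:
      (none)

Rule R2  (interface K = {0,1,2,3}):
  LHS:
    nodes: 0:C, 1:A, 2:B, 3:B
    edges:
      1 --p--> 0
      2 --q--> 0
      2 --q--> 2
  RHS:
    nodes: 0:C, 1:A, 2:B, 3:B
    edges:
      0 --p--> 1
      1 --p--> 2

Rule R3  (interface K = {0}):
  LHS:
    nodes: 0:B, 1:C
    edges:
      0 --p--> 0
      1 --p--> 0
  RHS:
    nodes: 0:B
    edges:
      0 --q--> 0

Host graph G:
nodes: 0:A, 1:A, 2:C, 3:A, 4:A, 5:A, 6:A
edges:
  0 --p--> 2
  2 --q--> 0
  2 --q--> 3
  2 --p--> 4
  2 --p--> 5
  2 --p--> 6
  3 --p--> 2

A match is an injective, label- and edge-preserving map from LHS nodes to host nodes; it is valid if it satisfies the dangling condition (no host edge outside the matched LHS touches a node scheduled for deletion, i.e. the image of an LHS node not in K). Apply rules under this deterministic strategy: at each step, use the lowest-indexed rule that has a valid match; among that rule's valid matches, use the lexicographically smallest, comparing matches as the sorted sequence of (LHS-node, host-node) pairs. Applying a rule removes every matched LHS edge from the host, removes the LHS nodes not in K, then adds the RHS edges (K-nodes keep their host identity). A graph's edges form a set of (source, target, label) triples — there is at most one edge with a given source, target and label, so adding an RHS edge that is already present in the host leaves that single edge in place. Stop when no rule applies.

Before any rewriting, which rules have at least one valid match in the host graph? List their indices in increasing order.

R0: no valid match — LHS pattern not found
R1: 6 valid matches — {0↦4, 1↦0, 2↦2}, {0↦4, 1↦3, 2↦2}, {0↦5, 1↦0, 2↦2} (+3 more)
R2: no valid match — LHS pattern not found
R3: no valid match — LHS pattern not found

Answer: [R1]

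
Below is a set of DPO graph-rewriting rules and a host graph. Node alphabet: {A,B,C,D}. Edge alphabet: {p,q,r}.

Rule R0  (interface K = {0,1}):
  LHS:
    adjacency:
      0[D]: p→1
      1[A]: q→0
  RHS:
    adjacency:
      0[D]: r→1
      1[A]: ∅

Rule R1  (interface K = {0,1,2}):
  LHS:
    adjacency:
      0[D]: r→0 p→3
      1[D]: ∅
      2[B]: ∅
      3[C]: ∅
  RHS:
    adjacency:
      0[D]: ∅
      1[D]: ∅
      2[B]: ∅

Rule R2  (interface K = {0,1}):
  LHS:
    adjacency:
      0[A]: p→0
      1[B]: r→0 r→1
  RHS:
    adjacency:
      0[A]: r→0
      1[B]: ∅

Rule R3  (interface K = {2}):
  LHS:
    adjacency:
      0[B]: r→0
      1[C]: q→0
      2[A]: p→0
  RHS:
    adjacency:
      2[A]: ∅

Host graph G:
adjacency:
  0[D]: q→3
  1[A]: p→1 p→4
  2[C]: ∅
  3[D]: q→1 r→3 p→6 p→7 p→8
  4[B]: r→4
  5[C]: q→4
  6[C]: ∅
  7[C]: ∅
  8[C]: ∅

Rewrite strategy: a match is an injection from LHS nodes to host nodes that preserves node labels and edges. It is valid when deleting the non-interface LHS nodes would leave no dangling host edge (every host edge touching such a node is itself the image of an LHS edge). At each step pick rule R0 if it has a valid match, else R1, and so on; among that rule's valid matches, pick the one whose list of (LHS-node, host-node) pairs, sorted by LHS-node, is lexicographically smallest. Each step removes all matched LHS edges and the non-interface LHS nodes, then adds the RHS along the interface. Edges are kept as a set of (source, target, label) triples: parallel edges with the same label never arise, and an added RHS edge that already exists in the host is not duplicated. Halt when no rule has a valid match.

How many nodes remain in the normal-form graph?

Answer: 6

Derivation:
start.  V:9 E:10  edges: 0-q->3 1-p->1 1-p->4 3-q->1 3-r->3 3-p->6 3-p->7 3-p->8 4-r->4 5-q->4
1. fire R1 via {0↦3, 1↦0, 2↦4, 3↦6}  →  V:8 E:8  edges: 0-q->3 1-p->1 1-p->4 3-q->1 3-p->7 3-p->8 4-r->4 5-q->4
2. fire R3 via {0↦4, 1↦5, 2↦1}  →  V:6 E:5  edges: 0-q->3 1-p->1 3-q->1 3-p->7 3-p->8
normal form: no rule applies after step 2
NF nodes: {0:D, 1:A, 2:C, 3:D, 7:C, 8:C}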